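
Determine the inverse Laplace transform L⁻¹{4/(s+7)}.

L⁻¹{1/(s-a)} = e^(at), so L⁻¹{1/(s+7)} = e^(-7t), and L⁻¹{4/(s+7)} = 4·e^(-7t)

Final answer: 4·e^(-7t)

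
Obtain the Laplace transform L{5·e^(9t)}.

L{e^(at)} = 1/(s-a), so L{e^(9t)} = 1/(s-9). Then L{5·e^(9t)} = 5/(s-9)

Final answer: 5/(s-9)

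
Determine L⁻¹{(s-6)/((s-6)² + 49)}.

Using frequency shift: L⁻¹{(s-a)/((s-a)² + b²)} = e^(at)cos(bt). Here a=6, b=7

Final answer: e^(6t)·cos(7t)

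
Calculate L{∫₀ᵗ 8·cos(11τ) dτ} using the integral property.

L{∫₀ᵗ f(τ)dτ} = F(s)/s with F(s) = 8s/(s² + 121), so the result is (8s/(s² + 121))/s = 8/(s² + 121)

Final answer: 8/(s² + 121)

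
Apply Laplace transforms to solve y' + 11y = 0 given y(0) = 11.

L{y'} + 11L{y} = 0. sY - 11 + 11Y = 0. Y(s+11) = 11. Y = 11/(s+11)

Final answer: y(t) = 11e^(-11t)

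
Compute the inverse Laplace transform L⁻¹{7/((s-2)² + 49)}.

Using frequency shift, L⁻¹{7/((s-2)² + 49)} = e^(2t)·sin(7t)

Final answer: e^(2t)·sin(7t)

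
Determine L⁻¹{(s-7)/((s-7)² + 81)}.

Using frequency shift: L⁻¹{(s-a)/((s-a)² + b²)} = e^(at)cos(bt). Here a=7, b=9

Final answer: e^(7t)·cos(9t)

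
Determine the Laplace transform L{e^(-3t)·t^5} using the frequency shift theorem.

L{e^(at)·t^n} = n!/(s-a)^(n+1), so L{e^(-3t)·t^5} = 120/(s+3)^6

Final answer: 120/(s+3)^6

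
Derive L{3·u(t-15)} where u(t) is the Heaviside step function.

L{u(t-a)} = e^(-as)/s. Here a=15, so L{u(t-15)} = e^(-15s)/s, and L{3·u(t-15)} = 3·e^(-15s)/s

Final answer: 3·e^(-15s)/s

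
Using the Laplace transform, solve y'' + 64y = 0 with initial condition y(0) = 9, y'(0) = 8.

L{y''} + 64L{y} = 0. s²Y - 9s - 8 + 64Y = 0. Y(s² + 64) = 9s + 8. Y = (9s + 8)/(s² + 64). Inverting: y(t) = 9cos(8t) + sin(8t)

Final answer: y(t) = 9cos(8t) + sin(8t)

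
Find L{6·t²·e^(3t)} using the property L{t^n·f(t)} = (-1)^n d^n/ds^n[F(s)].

L{e^(3t)} = 1/(s-3). d/ds[1/(s-3)] = -1/(s-3)². d²/ds²[1/(s-3)] = 2/(s-3)³. So L{t²·e^(3t)} = (-1)² · 2/(s-3)³ = 2/(s-3)³. Then L{6·t²·e^(3t)} = 6·2/(s-3)³ = 12/(s-3)³

Final answer: 12/(s-3)³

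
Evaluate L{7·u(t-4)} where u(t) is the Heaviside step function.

L{u(t-a)} = e^(-as)/s. Here a=4, so L{u(t-4)} = e^(-4s)/s, and L{7·u(t-4)} = 7·e^(-4s)/s

Final answer: 7·e^(-4s)/s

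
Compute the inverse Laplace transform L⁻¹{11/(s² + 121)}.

L⁻¹{11/(s² + 121)} = sin(11t)

Final answer: sin(11t)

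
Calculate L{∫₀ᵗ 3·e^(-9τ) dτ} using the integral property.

L{∫₀ᵗ f(τ)dτ} = F(s)/s with F(s) = 3/(s+9), so L{∫₀ᵗ 3·e^(-9τ) dτ} = 3/(s(s+9))

Final answer: 3/(s(s+9))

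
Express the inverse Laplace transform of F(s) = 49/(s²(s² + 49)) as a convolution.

49/(s²(s² + 49)) = (1/s²)·(49/(s² + 49)) = L{t}·L{7·sin(7t)}. So f(t) = t*(7·sin(7t)) = ∫₀ᵗ 7τ·sin(7(t-τ)) dτ

Final answer: ∫₀ᵗ 7τ·sin(7(t-τ)) dτ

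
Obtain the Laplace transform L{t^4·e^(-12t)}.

L{t^n·e^(at)} = n!/(s-a)^(n+1), so L{t^4·e^(-12t)} = 24/(s+12)^5

Final answer: 24/(s+12)^5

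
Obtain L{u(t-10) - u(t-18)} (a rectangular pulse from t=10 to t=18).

L{u(t-a)} = e^(-as)/s. L{u(t-10) - u(t-18)} = (e^(-10s) - e^(-18s))/s

Final answer: (e^(-10s) - e^(-18s))/s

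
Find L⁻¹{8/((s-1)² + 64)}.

Form: b/((s-a)² + b²) → e^(at)sin(bt). With a=1, b=8

Final answer: e^t·sin(8t)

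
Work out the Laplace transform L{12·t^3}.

L{t^n} = n!/s^(n+1), so L{t^3} = 6/s^4. Then L{12·t^3} = 12·6/s^4 = 72/s^4

Final answer: 72/s^4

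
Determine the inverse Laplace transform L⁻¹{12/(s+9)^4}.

L⁻¹{n!/(s-a)^(n+1)} = t^n·e^(at) with n=3, a=-9. So L⁻¹{6/(s+9)^4} = t^3·e^(-9t), and L⁻¹{12/(s+9)^4} = (12/6)·t^3·e^(-9t) = 2·t^3·e^(-9t)

Final answer: 2·t^3·e^(-9t)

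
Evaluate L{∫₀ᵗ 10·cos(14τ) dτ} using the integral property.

L{∫₀ᵗ f(τ)dτ} = F(s)/s with F(s) = 10s/(s² + 196), so the result is (10s/(s² + 196))/s = 10/(s² + 196)

Final answer: 10/(s² + 196)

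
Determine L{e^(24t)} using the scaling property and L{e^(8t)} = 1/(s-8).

Using L{f(at)} = (1/a)F(s/a) with a=3 and f(t) = e^(8t): L{e^(24t)} = (1/3) · 1/((s/3)-8) = (1/3) · 3/(s-24) = 1/(s-24)

Final answer: 1/(s-24)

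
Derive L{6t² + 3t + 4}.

L{6t² + 3t + 4} = 6·2/s³ + 3/s² + 4/s = 12/s³ + 3/s² + 4/s

Final answer: 12/s³ + 3/s² + 4/s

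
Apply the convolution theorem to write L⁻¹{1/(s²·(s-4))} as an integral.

1/(s²·(s-4)) = (1/s^2)·(1/(s-4)) = L{t}·L{e^(4t)}. So f(t) = t*e^(4t) = ∫₀ᵗ τ·e^(4(t-τ)) dτ

Final answer: ∫₀ᵗ τ·e^(4(t-τ)) dτ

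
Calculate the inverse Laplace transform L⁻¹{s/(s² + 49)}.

L⁻¹{s/(s² + 49)} = cos(7t)

Final answer: cos(7t)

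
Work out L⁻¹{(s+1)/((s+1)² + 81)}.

Using frequency shift: L⁻¹{(s-a)/((s-a)² + b²)} = e^(at)cos(bt). Here a=-1, b=9

Final answer: e^(-t)·cos(9t)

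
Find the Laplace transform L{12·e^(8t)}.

L{e^(at)} = 1/(s-a), so L{e^(8t)} = 1/(s-8). Then L{12·e^(8t)} = 12/(s-8)

Final answer: 12/(s-8)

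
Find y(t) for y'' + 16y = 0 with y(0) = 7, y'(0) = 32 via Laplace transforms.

L{y''} + 16L{y} = 0. s²Y - 7s - 32 + 16Y = 0. Y(s² + 16) = 7s + 32. Y = (7s + 32)/(s² + 16). Inverting: y(t) = 7cos(4t) + 8sin(4t)

Final answer: y(t) = 7cos(4t) + 8sin(4t)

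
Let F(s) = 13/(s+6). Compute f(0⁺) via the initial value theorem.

f(0⁺) = lim_{s→∞} s·13/(s+6) = lim_{s→∞} 13s/(s+6) = 13

Final answer: 13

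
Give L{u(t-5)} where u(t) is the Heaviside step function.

L{u(t-a)} = e^(-as)/s. Here a=5, so L{u(t-5)} = e^(-5s)/s

Final answer: e^(-5s)/s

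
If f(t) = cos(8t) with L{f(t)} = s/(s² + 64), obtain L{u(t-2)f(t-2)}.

Time shift theorem: L{u(t-a)f(t-a)} = e^(-as)F(s). Here a=2, F(s) = s/(s² + 64), so L{u(t-2)f(t-2)} = e^(-2s)·s/(s² + 64)

Final answer: e^(-2s)·s/(s² + 64)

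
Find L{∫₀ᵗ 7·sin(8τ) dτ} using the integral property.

L{∫₀ᵗ f(τ)dτ} = F(s)/s with F(s) = 56/(s² + 64), so the result is (56/(s² + 64))/s = 56/(s(s² + 64))

Final answer: 56/(s(s² + 64))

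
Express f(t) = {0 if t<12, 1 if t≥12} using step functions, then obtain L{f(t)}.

f(t) = u(t-12). L{u(t-12)} = e^(-12s)/s, so L{f(t)} = e^(-12s)/s

Final answer: e^(-12s)/s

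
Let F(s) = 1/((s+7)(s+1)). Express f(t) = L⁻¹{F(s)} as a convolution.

1/((s+7)(s+1)) = (1/(s+7))·(1/(s+1)) = L{e^(-7t)}·L{e^(-t)}. So f(t) = e^(-7t)*e^(-t) = ∫₀ᵗ e^(-7τ)·e^(-(t-τ)) dτ

Final answer: ∫₀ᵗ e^(-7τ)·e^(-(t-τ)) dτ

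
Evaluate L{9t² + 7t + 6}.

L{9t² + 7t + 6} = 9·2/s³ + 7/s² + 6/s = 18/s³ + 7/s² + 6/s

Final answer: 18/s³ + 7/s² + 6/s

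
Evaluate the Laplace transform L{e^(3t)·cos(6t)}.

L{e^(at)·cos(ωt)} = (s-a)/((s-a)² + ω²), so L{e^(3t)·cos(6t)} = (s-3)/((s-3)² + 36)

Final answer: (s-3)/((s-3)² + 36)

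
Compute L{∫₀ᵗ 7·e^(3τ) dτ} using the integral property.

L{∫₀ᵗ f(τ)dτ} = F(s)/s with F(s) = 7/(s-3), so L{∫₀ᵗ 7·e^(3τ) dτ} = 7/(s(s-3))

Final answer: 7/(s(s-3))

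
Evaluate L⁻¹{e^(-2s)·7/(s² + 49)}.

L⁻¹{7/(s² + 49)} = sin(7t). By the time shift theorem, L⁻¹{e^(-as)F(s)} = u(t-a)f(t-a) with a=2, so L⁻¹{e^(-2s)·7/(s² + 49)} = u(t-2)·sin(7(t-2))

Final answer: u(t-2)·sin(7(t-2))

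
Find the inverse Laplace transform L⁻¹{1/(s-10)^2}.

L⁻¹{n!/(s-a)^(n+1)} = t^n·e^(at), so L⁻¹{1/(s-10)^2} = t·e^(10t)

Final answer: t·e^(10t)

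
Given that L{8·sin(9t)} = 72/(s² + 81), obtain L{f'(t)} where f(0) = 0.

L{f'(t)} = s·F(s) - f(0) = s·72/(s² + 81) - 0 = 72s/(s² + 81)

Final answer: 72s/(s² + 81)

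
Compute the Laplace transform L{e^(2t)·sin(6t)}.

L{e^(at)·sin(ωt)} = ω/((s-a)² + ω²), so L{e^(2t)·sin(6t)} = 6/((s-2)² + 36)

Final answer: 6/((s-2)² + 36)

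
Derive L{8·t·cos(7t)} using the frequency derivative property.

L{cos(7t)} = s/(s² + 49). Derivative: d/ds[s/(s² + 49)] = [(s² + 49) - s·2s]/(s² + 49)² = (49 - s²)/(s² + 49)². So L{t·cos(7t)} = -F'(s) = (s² - 49)/(s² + 49)². Then L{8·t·cos(7t)} = 8·(s² - 49)/(s² + 49)²

Final answer: 8·(s² - 49)/(s² + 49)²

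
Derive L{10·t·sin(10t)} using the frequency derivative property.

L{sin(10t)} = 10/(s² + 100). By L{t·f(t)} = -F'(s): -d/ds[10/(s² + 100)] = -(10)·(-2s)/(s² + 100)² = 20s/(s² + 100)². Then L{10·t·sin(10t)} = 10·20s/(s² + 100)² = 200s/(s² + 100)²

Final answer: 200s/(s² + 100)²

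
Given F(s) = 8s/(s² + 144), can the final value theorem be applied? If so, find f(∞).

The final value theorem requires all poles of sF(s) in the left half-plane. sF(s) = 8s²/(s² + 144) has poles at s = ±12i (imaginary axis). Theorem does NOT apply (oscillatory system).

Final answer: Not applicable (oscillatory)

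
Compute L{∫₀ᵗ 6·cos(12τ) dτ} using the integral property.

L{∫₀ᵗ f(τ)dτ} = F(s)/s with F(s) = 6s/(s² + 144), so the result is (6s/(s² + 144))/s = 6/(s² + 144)

Final answer: 6/(s² + 144)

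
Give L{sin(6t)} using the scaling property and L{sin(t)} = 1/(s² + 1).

Using L{f(at)} = (1/a)F(s/a) with a=6: L{sin(6t)} = (1/6) · 1/((s/6)² + 1) = (1/6) · 1·36/(s² + 36) = 6/(s² + 36)

Final answer: 6/(s² + 36)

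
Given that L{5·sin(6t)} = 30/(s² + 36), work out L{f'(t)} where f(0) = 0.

L{f'(t)} = s·F(s) - f(0) = s·30/(s² + 36) - 0 = 30s/(s² + 36)

Final answer: 30s/(s² + 36)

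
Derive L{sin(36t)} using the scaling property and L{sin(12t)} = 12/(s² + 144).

Using L{f(at)} = (1/a)F(s/a) with a=3: L{sin(36t)} = (1/3) · 12/((s/3)² + 144) = (1/3) · 12·9/(s² + 1296) = 36/(s² + 1296)

Final answer: 36/(s² + 1296)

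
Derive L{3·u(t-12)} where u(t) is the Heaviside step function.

L{u(t-a)} = e^(-as)/s. Here a=12, so L{u(t-12)} = e^(-12s)/s, and L{3·u(t-12)} = 3·e^(-12s)/s

Final answer: 3·e^(-12s)/s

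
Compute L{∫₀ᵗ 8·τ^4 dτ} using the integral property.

L{∫₀ᵗ f(τ)dτ} = F(s)/s with f(t) = 8t^4. F(s) = 192/s^5, so L{∫₀ᵗ 8·τ^4 dτ} = (192/s^5)/s = 192/s^6. (Check: ∫₀ᵗ 8·τ^4 dτ = 8t^5/5.)

Final answer: 192/s^6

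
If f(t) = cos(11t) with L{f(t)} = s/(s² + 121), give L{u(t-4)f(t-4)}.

Time shift theorem: L{u(t-a)f(t-a)} = e^(-as)F(s). Here a=4, F(s) = s/(s² + 121), so L{u(t-4)f(t-4)} = e^(-4s)·s/(s² + 121)

Final answer: e^(-4s)·s/(s² + 121)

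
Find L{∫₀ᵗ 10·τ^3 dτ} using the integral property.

L{∫₀ᵗ f(τ)dτ} = F(s)/s with f(t) = 10t^3. F(s) = 60/s^4, so L{∫₀ᵗ 10·τ^3 dτ} = (60/s^4)/s = 60/s^5. (Check: ∫₀ᵗ 10·τ^3 dτ = 10t^4/4.)

Final answer: 60/s^5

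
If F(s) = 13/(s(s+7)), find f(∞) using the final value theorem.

f(∞) = lim_{s→0} s·13/(s(s+7)) = lim_{s→0} 13/(s+7) = 13/7 = 13/7

Final answer: 13/7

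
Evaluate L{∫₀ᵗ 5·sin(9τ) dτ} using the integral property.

L{∫₀ᵗ f(τ)dτ} = F(s)/s with F(s) = 45/(s² + 81), so the result is (45/(s² + 81))/s = 45/(s(s² + 81))

Final answer: 45/(s(s² + 81))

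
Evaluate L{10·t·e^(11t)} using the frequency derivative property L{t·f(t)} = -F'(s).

L{e^(11t)} = 1/(s-11). By frequency derivative: L{t·e^(11t)} = -d/ds[1/(s-11)] = -(-1)/(s-11)² = 1/(s-11)². Then L{10·t·e^(11t)} = 10·1/(s-11)² = 10/(s-11)²

Final answer: 10/(s-11)²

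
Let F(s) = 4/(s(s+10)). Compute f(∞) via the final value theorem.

f(∞) = lim_{s→0} s·4/(s(s+10)) = lim_{s→0} 4/(s+10) = 4/10 = 2/5

Final answer: 2/5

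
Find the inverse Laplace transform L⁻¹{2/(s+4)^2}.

L⁻¹{n!/(s-a)^(n+1)} = t^n·e^(at) with n=1, a=-4. So L⁻¹{1/(s+4)^2} = t·e^(-4t), and L⁻¹{2/(s+4)^2} = (2/1)·t·e^(-4t) = 2·t·e^(-4t)

Final answer: 2·t·e^(-4t)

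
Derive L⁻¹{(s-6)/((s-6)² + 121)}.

Using frequency shift: L⁻¹{(s-a)/((s-a)² + b²)} = e^(at)cos(bt). Here a=6, b=11

Final answer: e^(6t)·cos(11t)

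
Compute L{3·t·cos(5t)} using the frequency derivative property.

L{cos(5t)} = s/(s² + 25). Derivative: d/ds[s/(s² + 25)] = [(s² + 25) - s·2s]/(s² + 25)² = (25 - s²)/(s² + 25)². So L{t·cos(5t)} = -F'(s) = (s² - 25)/(s² + 25)². Then L{3·t·cos(5t)} = 3·(s² - 25)/(s² + 25)²

Final answer: 3·(s² - 25)/(s² + 25)²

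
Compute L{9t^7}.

L{t^n} = n!/s^(n+1). So L{9t^7} = 9·7!/s^8 = 45360/s^8

Final answer: 45360/s^8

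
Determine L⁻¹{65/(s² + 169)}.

This is the form c·a/(s² + a²) with a = 13, c = 5. L⁻¹ = 5·sin(13t)

Final answer: 5·sin(13t)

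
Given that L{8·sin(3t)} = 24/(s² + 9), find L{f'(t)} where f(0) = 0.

L{f'(t)} = s·F(s) - f(0) = s·24/(s² + 9) - 0 = 24s/(s² + 9)

Final answer: 24s/(s² + 9)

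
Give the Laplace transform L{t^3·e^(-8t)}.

L{t^n·e^(at)} = n!/(s-a)^(n+1), so L{t^3·e^(-8t)} = 6/(s+8)^4

Final answer: 6/(s+8)^4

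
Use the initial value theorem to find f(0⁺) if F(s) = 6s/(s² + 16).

f(0⁺) = lim_{s→∞} s·6s/(s² + 16) = lim_{s→∞} 6s²/(s² + 16) = 6

Final answer: 6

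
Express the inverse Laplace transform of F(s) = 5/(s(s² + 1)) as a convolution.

5/(s(s² + 1)) = (1/s)·(5/(s² + 1)) = L{1}·L{5·sin(t)}. So f(t) = 1*(5·sin(t)) = ∫₀ᵗ 5·sin(τ) dτ

Final answer: ∫₀ᵗ 5·sin(τ) dτ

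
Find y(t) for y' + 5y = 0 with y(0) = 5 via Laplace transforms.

L{y'} + 5L{y} = 0. sY - 5 + 5Y = 0. Y(s+5) = 5. Y = 5/(s+5)

Final answer: y(t) = 5e^(-5t)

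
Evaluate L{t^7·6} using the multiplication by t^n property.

L{6} = 6/s. d^1/ds^1[1/s] = -1/s². d^2/ds^2[1/s] = 2/s^3. d^3/ds^3[1/s] = -6/s^4. d^4/ds^4[1/s] = 24/s^5. d^5/ds^5[1/s] = -120/s^6. d^6/ds^6[1/s] = 720/s^7. d^7/ds^7[1/s] = -5040/s^8. So L{t^7} = (-1)^{7}·-5040/s^8 = 5040/s^8. Then L{t^7·6} = 6·5040/s^8 = 30240/s^8

Final answer: 30240/s^8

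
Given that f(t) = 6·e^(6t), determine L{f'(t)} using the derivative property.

f(0) = 6, F(s) = 6/(s-6). L{f'(t)} = s·F(s) - f(0) = 6s/(s-6) - 6 = (6s - 6(s-6))/(s-6) = 36/(s-6)

Final answer: 36/(s-6)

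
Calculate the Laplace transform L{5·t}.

L{t^n} = n!/s^(n+1), so L{t} = 1/s^2. Then L{5·t} = 5·1/s^2 = 5/s^2

Final answer: 5/s^2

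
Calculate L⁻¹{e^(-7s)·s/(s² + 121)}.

L⁻¹{s/(s² + 121)} = cos(11t). By the time shift theorem, L⁻¹{e^(-as)F(s)} = u(t-a)f(t-a) with a=7, so L⁻¹{e^(-7s)·s/(s² + 121)} = u(t-7)·cos(11(t-7))

Final answer: u(t-7)·cos(11(t-7))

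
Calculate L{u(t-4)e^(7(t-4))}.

u(t-a)f(t-a) with f(t)=e^(7t). L{e^(7t)} = 1/(s-7). By time shift: e^(-4s)/(s-7)

Final answer: e^(-4s)/(s-7)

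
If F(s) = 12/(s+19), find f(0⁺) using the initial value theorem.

f(0⁺) = lim_{s→∞} s·12/(s+19) = lim_{s→∞} 12s/(s+19) = 12

Final answer: 12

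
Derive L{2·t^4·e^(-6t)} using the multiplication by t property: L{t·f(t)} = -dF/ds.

Using L{t^n·e^(at)} = n!/(s-a)^(n+1), L{t^4·e^(-6t)} = 24/(s+6)^5, so L{2·t^4·e^(-6t)} = 2·24/(s+6)^5 = 48/(s+6)^5

Final answer: 48/(s+6)^5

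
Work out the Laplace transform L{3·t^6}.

L{t^n} = n!/s^(n+1), so L{t^6} = 720/s^7. Then L{3·t^6} = 3·720/s^7 = 2160/s^7

Final answer: 2160/s^7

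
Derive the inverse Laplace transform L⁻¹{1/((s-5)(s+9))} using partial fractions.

Decompose: A/(s-5) + B/(s+9). A = 1/14, B = -1/14. f(t) = (e^(5t) - e^(-9t))/14

Final answer: (e^(5t) - e^(-9t))/14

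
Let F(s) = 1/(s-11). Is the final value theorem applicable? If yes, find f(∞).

sF(s) = s/(s-11) has a pole at s = 11 in the right half-plane. Theorem does NOT apply (unstable system; f(t) = e^(11t) grows without bound).

Final answer: Not applicable (unstable)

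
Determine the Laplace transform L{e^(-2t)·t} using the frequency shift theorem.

L{e^(at)·t^n} = n!/(s-a)^(n+1), so L{e^(-2t)·t} = 1/(s+2)^2

Final answer: 1/(s+2)^2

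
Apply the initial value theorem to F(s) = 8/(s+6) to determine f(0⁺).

f(0⁺) = lim_{s→∞} s·8/(s+6) = lim_{s→∞} 8s/(s+6) = 8

Final answer: 8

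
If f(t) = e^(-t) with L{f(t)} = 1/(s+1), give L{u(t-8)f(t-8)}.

Time shift theorem: L{u(t-a)f(t-a)} = e^(-as)F(s). Here a=8, F(s) = 1/(s+1), so L{u(t-8)f(t-8)} = e^(-8s)·1/(s+1)

Final answer: e^(-8s)·1/(s+1)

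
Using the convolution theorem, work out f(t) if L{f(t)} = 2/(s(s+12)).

2/(s(s+12)) = (2/s)·(1/(s+12)) = L{2}·L{e^(-12t)}. By convolution, f(t) = 2*e^(-12t) = ∫₀ᵗ 2·e^(-12τ) dτ = 2·(1 - e^(-12t))/12

Final answer: 2·(1 - e^(-12t))/12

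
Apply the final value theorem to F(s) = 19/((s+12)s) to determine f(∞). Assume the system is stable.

f(∞) = lim_{s→0} sF(s) = lim_{s→0} 19/(s+12) = 19/12

Final answer: 19/12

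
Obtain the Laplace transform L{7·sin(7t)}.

L{sin(ωt)} = ω/(s² + ω²), so L{sin(7t)} = 7/(s² + 49). Then L{7·sin(7t)} = 7·7/(s² + 49) = 49/(s² + 49)

Final answer: 49/(s² + 49)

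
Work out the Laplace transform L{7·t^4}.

L{t^n} = n!/s^(n+1), so L{t^4} = 24/s^5. Then L{7·t^4} = 7·24/s^5 = 168/s^5

Final answer: 168/s^5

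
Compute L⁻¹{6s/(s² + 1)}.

This is the form c·s/(s² + a²) with a = 1, c = 6. L⁻¹ = 6·cos(t)

Final answer: 6·cos(t)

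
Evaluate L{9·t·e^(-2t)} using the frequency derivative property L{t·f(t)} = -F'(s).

L{e^(-2t)} = 1/(s+2). By frequency derivative: L{t·e^(-2t)} = -d/ds[1/(s+2)] = -(-1)/(s+2)² = 1/(s+2)². Then L{9·t·e^(-2t)} = 9·1/(s+2)² = 9/(s+2)²

Final answer: 9/(s+2)²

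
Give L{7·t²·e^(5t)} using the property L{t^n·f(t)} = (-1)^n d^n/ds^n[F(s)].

L{e^(5t)} = 1/(s-5). d/ds[1/(s-5)] = -1/(s-5)². d²/ds²[1/(s-5)] = 2/(s-5)³. So L{t²·e^(5t)} = (-1)² · 2/(s-5)³ = 2/(s-5)³. Then L{7·t²·e^(5t)} = 7·2/(s-5)³ = 14/(s-5)³

Final answer: 14/(s-5)³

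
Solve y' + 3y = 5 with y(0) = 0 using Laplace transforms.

sY + 3Y = 5/s. Y = 5/(s(s+3)). Partial fractions: Y = 5/3/s - 5/3/(s+3)

Final answer: y(t) = 5/3(1 - e^(-3t))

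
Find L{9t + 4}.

L{9t + 4} = 9·L{t} + 4·L{1} = 9/s² + 4/s

Final answer: 9/s² + 4/s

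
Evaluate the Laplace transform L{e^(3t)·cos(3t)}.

L{e^(at)·cos(ωt)} = (s-a)/((s-a)² + ω²), so L{e^(3t)·cos(3t)} = (s-3)/((s-3)² + 9)

Final answer: (s-3)/((s-3)² + 9)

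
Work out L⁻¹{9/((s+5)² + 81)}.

Form: b/((s-a)² + b²) → e^(at)sin(bt). With a=-5, b=9

Final answer: e^(-5t)·sin(9t)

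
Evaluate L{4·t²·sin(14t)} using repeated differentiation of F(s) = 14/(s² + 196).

F(s) = 14/(s² + 196). F'(s) = -28s/(s² + 196)². F''(s) = -28(196 - 3s²)/(s² + 196)³ = (84s² - 5488)/(s² + 196)³. So L{t²·sin(14t)} = (-1)² F''(s) = (84s² - 5488)/(s² + 196)³. Then L{4·t²·sin(14t)} = 4·(84s² - 5488)/(s² + 196)³ = (336s² - 21952)/(s² + 196)³

Final answer: (336s² - 21952)/(s² + 196)³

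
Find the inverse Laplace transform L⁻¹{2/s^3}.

L⁻¹{n!/s^(n+1)} = t^n with n=2. So L⁻¹{2/s^3} = t^2

Final answer: t^2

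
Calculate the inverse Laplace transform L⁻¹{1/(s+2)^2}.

L⁻¹{n!/(s-a)^(n+1)} = t^n·e^(at), so L⁻¹{1/(s+2)^2} = t·e^(-2t)

Final answer: t·e^(-2t)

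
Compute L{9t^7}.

L{t^n} = n!/s^(n+1). So L{9t^7} = 9·7!/s^8 = 45360/s^8

Final answer: 45360/s^8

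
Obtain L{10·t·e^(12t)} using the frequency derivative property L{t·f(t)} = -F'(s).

L{e^(12t)} = 1/(s-12). By frequency derivative: L{t·e^(12t)} = -d/ds[1/(s-12)] = -(-1)/(s-12)² = 1/(s-12)². Then L{10·t·e^(12t)} = 10·1/(s-12)² = 10/(s-12)²

Final answer: 10/(s-12)²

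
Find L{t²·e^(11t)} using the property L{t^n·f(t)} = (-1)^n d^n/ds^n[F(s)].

L{e^(11t)} = 1/(s-11). d/ds[1/(s-11)] = -1/(s-11)². d²/ds²[1/(s-11)] = 2/(s-11)³. So L{t²·e^(11t)} = (-1)² · 2/(s-11)³ = 2/(s-11)³

Final answer: 2/(s-11)³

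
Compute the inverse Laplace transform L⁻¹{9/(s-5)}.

L⁻¹{1/(s-a)} = e^(at), so L⁻¹{1/(s-5)} = e^(5t), and L⁻¹{9/(s-5)} = 9·e^(5t)

Final answer: 9·e^(5t)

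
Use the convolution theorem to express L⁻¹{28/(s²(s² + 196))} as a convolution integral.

28/(s²(s² + 196)) = (1/s²)·(28/(s² + 196)) = L{t}·L{2·sin(14t)}. So f(t) = t*(2·sin(14t)) = ∫₀ᵗ 2τ·sin(14(t-τ)) dτ

Final answer: ∫₀ᵗ 2τ·sin(14(t-τ)) dτ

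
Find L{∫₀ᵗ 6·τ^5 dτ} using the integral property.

L{∫₀ᵗ f(τ)dτ} = F(s)/s with f(t) = 6t^5. F(s) = 720/s^6, so L{∫₀ᵗ 6·τ^5 dτ} = (720/s^6)/s = 720/s^7. (Check: ∫₀ᵗ 6·τ^5 dτ = 6t^6/6.)

Final answer: 720/s^7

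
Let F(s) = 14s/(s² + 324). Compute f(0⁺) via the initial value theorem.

f(0⁺) = lim_{s→∞} s·14s/(s² + 324) = lim_{s→∞} 14s²/(s² + 324) = 14

Final answer: 14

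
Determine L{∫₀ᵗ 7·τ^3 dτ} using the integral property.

L{∫₀ᵗ f(τ)dτ} = F(s)/s with f(t) = 7t^3. F(s) = 42/s^4, so L{∫₀ᵗ 7·τ^3 dτ} = (42/s^4)/s = 42/s^5. (Check: ∫₀ᵗ 7·τ^3 dτ = 7t^4/4.)

Final answer: 42/s^5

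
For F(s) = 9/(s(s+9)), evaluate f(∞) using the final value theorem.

f(∞) = lim_{s→0} s·9/(s(s+9)) = lim_{s→0} 9/(s+9) = 9/9 = 1

Final answer: 1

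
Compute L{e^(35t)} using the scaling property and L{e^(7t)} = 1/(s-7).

Using L{f(at)} = (1/a)F(s/a) with a=5 and f(t) = e^(7t): L{e^(35t)} = (1/5) · 1/((s/5)-7) = (1/5) · 5/(s-35) = 1/(s-35)

Final answer: 1/(s-35)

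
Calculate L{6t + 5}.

L{6t + 5} = 6·L{t} + 5·L{1} = 6/s² + 5/s

Final answer: 6/s² + 5/s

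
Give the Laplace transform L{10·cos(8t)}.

L{cos(ωt)} = s/(s² + ω²), so L{cos(8t)} = s/(s² + 64). Then L{10·cos(8t)} = 10·s/(s² + 64) = 10s/(s² + 64)

Final answer: 10s/(s² + 64)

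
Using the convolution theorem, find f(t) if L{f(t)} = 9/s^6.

9/s^6 = (9/s)·(1/s^5) = L{9}·L{t^4/24}. By convolution, f(t) = 9*t^4/24 = ∫₀ᵗ 9·τ^4/24 dτ = 9·t^5/120

Final answer: 9·t^5/120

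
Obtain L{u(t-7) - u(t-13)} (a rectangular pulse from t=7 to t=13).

L{u(t-a)} = e^(-as)/s. L{u(t-7) - u(t-13)} = (e^(-7s) - e^(-13s))/s

Final answer: (e^(-7s) - e^(-13s))/s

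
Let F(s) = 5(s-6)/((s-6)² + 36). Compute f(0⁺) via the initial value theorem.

f(0⁺) = lim_{s→∞} sF(s) = lim_{s→∞} 5s(s-6)/((s-6)² + 36) = 5

Final answer: 5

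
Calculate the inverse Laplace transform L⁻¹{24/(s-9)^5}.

L⁻¹{n!/(s-a)^(n+1)} = t^n·e^(at), so L⁻¹{24/(s-9)^5} = t^4·e^(9t)

Final answer: t^4·e^(9t)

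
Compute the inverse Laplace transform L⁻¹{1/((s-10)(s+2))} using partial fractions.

Decompose: A/(s-10) + B/(s+2). A = 1/12, B = -1/12. f(t) = (e^(10t) - e^(-2t))/12

Final answer: (e^(10t) - e^(-2t))/12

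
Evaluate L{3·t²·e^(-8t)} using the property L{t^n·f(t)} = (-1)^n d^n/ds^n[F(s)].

L{e^(-8t)} = 1/(s+8). d/ds[1/(s+8)] = -1/(s+8)². d²/ds²[1/(s+8)] = 2/(s+8)³. So L{t²·e^(-8t)} = (-1)² · 2/(s+8)³ = 2/(s+8)³. Then L{3·t²·e^(-8t)} = 3·2/(s+8)³ = 6/(s+8)³

Final answer: 6/(s+8)³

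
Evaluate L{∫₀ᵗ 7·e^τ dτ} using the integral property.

L{∫₀ᵗ f(τ)dτ} = F(s)/s with F(s) = 7/(s-1), so L{∫₀ᵗ 7·e^τ dτ} = 7/(s(s-1))

Final answer: 7/(s(s-1))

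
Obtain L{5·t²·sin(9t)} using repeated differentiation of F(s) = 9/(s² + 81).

F(s) = 9/(s² + 81). F'(s) = -18s/(s² + 81)². F''(s) = -18(81 - 3s²)/(s² + 81)³ = (54s² - 1458)/(s² + 81)³. So L{t²·sin(9t)} = (-1)² F''(s) = (54s² - 1458)/(s² + 81)³. Then L{5·t²·sin(9t)} = 5·(54s² - 1458)/(s² + 81)³ = (270s² - 7290)/(s² + 81)³

Final answer: (270s² - 7290)/(s² + 81)³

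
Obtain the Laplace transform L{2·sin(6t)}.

L{sin(ωt)} = ω/(s² + ω²), so L{sin(6t)} = 6/(s² + 36). Then L{2·sin(6t)} = 2·6/(s² + 36) = 12/(s² + 36)

Final answer: 12/(s² + 36)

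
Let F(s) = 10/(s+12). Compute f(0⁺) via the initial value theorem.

f(0⁺) = lim_{s→∞} s·10/(s+12) = lim_{s→∞} 10s/(s+12) = 10

Final answer: 10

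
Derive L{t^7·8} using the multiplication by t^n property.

L{8} = 8/s. d^1/ds^1[1/s] = -1/s². d^2/ds^2[1/s] = 2/s^3. d^3/ds^3[1/s] = -6/s^4. d^4/ds^4[1/s] = 24/s^5. d^5/ds^5[1/s] = -120/s^6. d^6/ds^6[1/s] = 720/s^7. d^7/ds^7[1/s] = -5040/s^8. So L{t^7} = (-1)^{7}·-5040/s^8 = 5040/s^8. Then L{t^7·8} = 8·5040/s^8 = 40320/s^8

Final answer: 40320/s^8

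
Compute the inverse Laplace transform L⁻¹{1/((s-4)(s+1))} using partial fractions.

Decompose: A/(s-4) + B/(s+1). A = 1/5, B = -1/5. f(t) = (e^(4t) - e^(-t))/5

Final answer: (e^(4t) - e^(-t))/5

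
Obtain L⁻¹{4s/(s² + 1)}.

This is the form c·s/(s² + a²) with a = 1, c = 4. L⁻¹ = 4·cos(t)

Final answer: 4·cos(t)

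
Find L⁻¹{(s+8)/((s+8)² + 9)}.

Using frequency shift: L⁻¹{(s-a)/((s-a)² + b²)} = e^(at)cos(bt). Here a=-8, b=3

Final answer: e^(-8t)·cos(3t)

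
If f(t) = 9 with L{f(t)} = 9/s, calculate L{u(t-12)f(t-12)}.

Time shift theorem: L{u(t-a)f(t-a)} = e^(-as)F(s). Here a=12, F(s) = 9/s, so L{u(t-12)f(t-12)} = e^(-12s)·9/s

Final answer: e^(-12s)·9/s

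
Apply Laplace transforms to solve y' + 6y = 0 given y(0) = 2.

L{y'} + 6L{y} = 0. sY - 2 + 6Y = 0. Y(s+6) = 2. Y = 2/(s+6)

Final answer: y(t) = 2e^(-6t)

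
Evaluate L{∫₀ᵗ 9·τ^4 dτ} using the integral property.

L{∫₀ᵗ f(τ)dτ} = F(s)/s with f(t) = 9t^4. F(s) = 216/s^5, so L{∫₀ᵗ 9·τ^4 dτ} = (216/s^5)/s = 216/s^6. (Check: ∫₀ᵗ 9·τ^4 dτ = 9t^5/5.)

Final answer: 216/s^6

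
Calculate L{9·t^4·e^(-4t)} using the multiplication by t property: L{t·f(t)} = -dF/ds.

Using L{t^n·e^(at)} = n!/(s-a)^(n+1), L{t^4·e^(-4t)} = 24/(s+4)^5, so L{9·t^4·e^(-4t)} = 9·24/(s+4)^5 = 216/(s+4)^5

Final answer: 216/(s+4)^5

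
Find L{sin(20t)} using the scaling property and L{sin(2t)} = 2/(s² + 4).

Using L{f(at)} = (1/a)F(s/a) with a=10: L{sin(20t)} = (1/10) · 2/((s/10)² + 4) = (1/10) · 2·100/(s² + 400) = 20/(s² + 400)

Final answer: 20/(s² + 400)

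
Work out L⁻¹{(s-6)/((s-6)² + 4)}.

Using frequency shift: L⁻¹{(s-a)/((s-a)² + b²)} = e^(at)cos(bt). Here a=6, b=2

Final answer: e^(6t)·cos(2t)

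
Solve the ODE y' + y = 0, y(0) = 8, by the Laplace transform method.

L{y'} + L{y} = 0. sY - 8 + Y = 0. Y(s+1) = 8. Y = 8/(s+1)

Final answer: y(t) = 8e^(-t)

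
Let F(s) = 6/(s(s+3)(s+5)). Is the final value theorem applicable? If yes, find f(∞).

Poles of sF(s) = 6/((s+3)(s+5)) are at s = -3 and s = -5, both in the left half-plane. Theorem applies. f(∞) = lim_{s→0} sF(s) = 6/(3·5) = 2/5

Final answer: 2/5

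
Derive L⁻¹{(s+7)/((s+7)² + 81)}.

Using frequency shift: L⁻¹{(s-a)/((s-a)² + b²)} = e^(at)cos(bt). Here a=-7, b=9

Final answer: e^(-7t)·cos(9t)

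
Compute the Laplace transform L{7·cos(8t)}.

L{cos(ωt)} = s/(s² + ω²), so L{cos(8t)} = s/(s² + 64). Then L{7·cos(8t)} = 7·s/(s² + 64) = 7s/(s² + 64)

Final answer: 7s/(s² + 64)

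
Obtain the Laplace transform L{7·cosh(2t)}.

L{cosh(ωt)} = s/(s² - ω²), so L{cosh(2t)} = s/(s² - 4). Then L{7·cosh(2t)} = 7·s/(s² - 4) = 7s/(s² - 4)

Final answer: 7s/(s² - 4)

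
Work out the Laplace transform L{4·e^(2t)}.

L{e^(at)} = 1/(s-a), so L{e^(2t)} = 1/(s-2). Then L{4·e^(2t)} = 4/(s-2)

Final answer: 4/(s-2)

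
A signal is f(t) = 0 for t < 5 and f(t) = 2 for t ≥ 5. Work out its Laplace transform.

f(t) = 2·u(t-5). L{u(t-5)} = e^(-5s)/s, so L{f(t)} = 2·e^(-5s)/s

Final answer: 2·e^(-5s)/s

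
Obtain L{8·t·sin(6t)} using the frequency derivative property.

L{sin(6t)} = 6/(s² + 36). By L{t·f(t)} = -F'(s): -d/ds[6/(s² + 36)] = -(6)·(-2s)/(s² + 36)² = 12s/(s² + 36)². Then L{8·t·sin(6t)} = 8·12s/(s² + 36)² = 96s/(s² + 36)²

Final answer: 96s/(s² + 36)²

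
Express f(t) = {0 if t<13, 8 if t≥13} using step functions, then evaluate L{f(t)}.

f(t) = 8·u(t-13). L{u(t-13)} = e^(-13s)/s, so L{f(t)} = 8·e^(-13s)/s

Final answer: 8·e^(-13s)/s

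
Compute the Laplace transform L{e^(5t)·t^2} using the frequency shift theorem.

L{e^(at)·t^n} = n!/(s-a)^(n+1), so L{e^(5t)·t^2} = 2/(s-5)^3

Final answer: 2/(s-5)^3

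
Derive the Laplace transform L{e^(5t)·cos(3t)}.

L{e^(at)·cos(ωt)} = (s-a)/((s-a)² + ω²), so L{e^(5t)·cos(3t)} = (s-5)/((s-5)² + 9)

Final answer: (s-5)/((s-5)² + 9)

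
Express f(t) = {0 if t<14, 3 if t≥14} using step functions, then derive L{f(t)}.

f(t) = 3·u(t-14). L{u(t-14)} = e^(-14s)/s, so L{f(t)} = 3·e^(-14s)/s

Final answer: 3·e^(-14s)/s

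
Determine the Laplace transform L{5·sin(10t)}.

L{sin(ωt)} = ω/(s² + ω²), so L{sin(10t)} = 10/(s² + 100). Then L{5·sin(10t)} = 5·10/(s² + 100) = 50/(s² + 100)

Final answer: 50/(s² + 100)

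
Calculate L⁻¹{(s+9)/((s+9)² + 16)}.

Using frequency shift: L⁻¹{(s-a)/((s-a)² + b²)} = e^(at)cos(bt). Here a=-9, b=4

Final answer: e^(-9t)·cos(4t)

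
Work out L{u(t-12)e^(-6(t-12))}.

u(t-a)f(t-a) with f(t)=e^(-6t). L{e^(-6t)} = 1/(s+6). By time shift: e^(-12s)/(s+6)

Final answer: e^(-12s)/(s+6)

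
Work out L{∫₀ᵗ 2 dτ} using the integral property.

L{∫₀ᵗ f(τ)dτ} = F(s)/s with f(t) = 2. F(s) = 2/s, so L{∫₀ᵗ 2 dτ} = (2/s)/s = 2/s². (Check: ∫₀ᵗ 2 dτ = 2t.)

Final answer: 2/s²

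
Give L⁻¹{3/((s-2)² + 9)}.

Form: b/((s-a)² + b²) → e^(at)sin(bt). With a=2, b=3

Final answer: e^(2t)·sin(3t)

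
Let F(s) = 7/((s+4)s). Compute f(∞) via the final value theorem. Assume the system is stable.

f(∞) = lim_{s→0} sF(s) = lim_{s→0} 7/(s+4) = 7/4

Final answer: 7/4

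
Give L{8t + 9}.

L{8t + 9} = 8·L{t} + 9·L{1} = 8/s² + 9/s

Final answer: 8/s² + 9/s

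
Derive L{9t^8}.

L{t^n} = n!/s^(n+1). So L{9t^8} = 9·8!/s^9 = 362880/s^9

Final answer: 362880/s^9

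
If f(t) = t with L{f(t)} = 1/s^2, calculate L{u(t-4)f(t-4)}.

Time shift theorem: L{u(t-a)f(t-a)} = e^(-as)F(s). Here a=4, F(s) = 1/s^2, so L{u(t-4)f(t-4)} = e^(-4s)·1/s^2

Final answer: e^(-4s)·1/s^2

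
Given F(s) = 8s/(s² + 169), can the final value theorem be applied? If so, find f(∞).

The final value theorem requires all poles of sF(s) in the left half-plane. sF(s) = 8s²/(s² + 169) has poles at s = ±13i (imaginary axis). Theorem does NOT apply (oscillatory system).

Final answer: Not applicable (oscillatory)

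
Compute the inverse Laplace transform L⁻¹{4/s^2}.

L⁻¹{n!/s^(n+1)} = t^n with n=1. So L⁻¹{1/s^2} = t, and L⁻¹{4/s^2} = (4/1)·t = 4·t

Final answer: 4·t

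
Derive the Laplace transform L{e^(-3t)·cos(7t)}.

L{e^(at)·cos(ωt)} = (s-a)/((s-a)² + ω²), so L{e^(-3t)·cos(7t)} = (s+3)/((s+3)² + 49)

Final answer: (s+3)/((s+3)² + 49)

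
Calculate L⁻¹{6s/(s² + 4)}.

This is the form c·s/(s² + a²) with a = 2, c = 6. L⁻¹ = 6·cos(2t)

Final answer: 6·cos(2t)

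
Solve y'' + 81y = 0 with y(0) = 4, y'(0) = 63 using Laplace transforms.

L{y''} + 81L{y} = 0. s²Y - 4s - 63 + 81Y = 0. Y(s² + 81) = 4s + 63. Y = (4s + 63)/(s² + 81). Inverting: y(t) = 4cos(9t) + 7sin(9t)

Final answer: y(t) = 4cos(9t) + 7sin(9t)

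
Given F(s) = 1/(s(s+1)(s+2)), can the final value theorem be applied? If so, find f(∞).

Poles of sF(s) = 1/((s+1)(s+2)) are at s = -1 and s = -2, both in the left half-plane. Theorem applies. f(∞) = lim_{s→0} sF(s) = 1/(1·2) = 1/2

Final answer: 1/2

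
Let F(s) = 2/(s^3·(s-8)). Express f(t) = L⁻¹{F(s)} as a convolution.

2/(s^3·(s-8)) = (2/s^3)·(1/(s-8)) = L{t^2}·L{e^(8t)}. So f(t) = t^2*e^(8t) = ∫₀ᵗ τ^2·e^(8(t-τ)) dτ

Final answer: ∫₀ᵗ τ^2·e^(8(t-τ)) dτ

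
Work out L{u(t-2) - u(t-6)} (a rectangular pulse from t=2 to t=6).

L{u(t-a)} = e^(-as)/s. L{u(t-2) - u(t-6)} = (e^(-2s) - e^(-6s))/s

Final answer: (e^(-2s) - e^(-6s))/s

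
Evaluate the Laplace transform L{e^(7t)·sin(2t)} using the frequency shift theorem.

Frequency shift: L{e^(at)f(t)} = F(s-a). L{e^(7t)·sin(2t)} = 2/((s-7)² + 4)

Final answer: 2/((s-7)² + 4)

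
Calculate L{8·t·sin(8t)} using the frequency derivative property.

L{sin(8t)} = 8/(s² + 64). By L{t·f(t)} = -F'(s): -d/ds[8/(s² + 64)] = -(8)·(-2s)/(s² + 64)² = 16s/(s² + 64)². Then L{8·t·sin(8t)} = 8·16s/(s² + 64)² = 128s/(s² + 64)²

Final answer: 128s/(s² + 64)²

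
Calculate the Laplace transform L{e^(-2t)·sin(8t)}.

L{e^(at)·sin(ωt)} = ω/((s-a)² + ω²), so L{e^(-2t)·sin(8t)} = 8/((s+2)² + 64)

Final answer: 8/((s+2)² + 64)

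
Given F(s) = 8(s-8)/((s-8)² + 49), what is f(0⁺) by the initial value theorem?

f(0⁺) = lim_{s→∞} sF(s) = lim_{s→∞} 8s(s-8)/((s-8)² + 49) = 8

Final answer: 8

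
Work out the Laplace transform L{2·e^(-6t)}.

L{e^(at)} = 1/(s-a), so L{e^(-6t)} = 1/(s+6). Then L{2·e^(-6t)} = 2/(s+6)

Final answer: 2/(s+6)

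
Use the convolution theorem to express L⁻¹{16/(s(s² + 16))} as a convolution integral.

16/(s(s² + 16)) = (1/s)·(16/(s² + 16)) = L{1}·L{4·sin(4t)}. So f(t) = 1*(4·sin(4t)) = ∫₀ᵗ 4·sin(4τ) dτ

Final answer: ∫₀ᵗ 4·sin(4τ) dτ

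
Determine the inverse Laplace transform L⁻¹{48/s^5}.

L⁻¹{n!/s^(n+1)} = t^n with n=4. So L⁻¹{24/s^5} = t^4, and L⁻¹{48/s^5} = (48/24)·t^4 = 2·t^4

Final answer: 2·t^4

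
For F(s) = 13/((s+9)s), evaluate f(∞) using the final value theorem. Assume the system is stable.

f(∞) = lim_{s→0} sF(s) = lim_{s→0} 13/(s+9) = 13/9

Final answer: 13/9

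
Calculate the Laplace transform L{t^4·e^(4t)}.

L{t^n·e^(at)} = n!/(s-a)^(n+1), so L{t^4·e^(4t)} = 24/(s-4)^5

Final answer: 24/(s-4)^5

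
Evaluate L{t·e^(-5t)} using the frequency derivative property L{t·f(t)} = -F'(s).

L{e^(-5t)} = 1/(s+5). By frequency derivative: L{t·e^(-5t)} = -d/ds[1/(s+5)] = -(-1)/(s+5)² = 1/(s+5)²

Final answer: 1/(s+5)²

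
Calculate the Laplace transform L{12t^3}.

L{12t^3} = 12 · L{t^3} = 12 · 6/s^4 = 72/s^4

Final answer: 72/s^4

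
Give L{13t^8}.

L{t^n} = n!/s^(n+1). So L{13t^8} = 13·8!/s^9 = 524160/s^9

Final answer: 524160/s^9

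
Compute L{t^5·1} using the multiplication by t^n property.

L{1} = 1/s. d^1/ds^1[1/s] = -1/s². d^2/ds^2[1/s] = 2/s^3. d^3/ds^3[1/s] = -6/s^4. d^4/ds^4[1/s] = 24/s^5. d^5/ds^5[1/s] = -120/s^6. So L{t^5} = (-1)^{5}·-120/s^6 = 120/s^6

Final answer: 120/s^6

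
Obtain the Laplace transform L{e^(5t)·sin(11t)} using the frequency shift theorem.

Frequency shift: L{e^(at)f(t)} = F(s-a). L{e^(5t)·sin(11t)} = 11/((s-5)² + 121)

Final answer: 11/((s-5)² + 121)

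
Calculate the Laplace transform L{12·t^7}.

L{t^n} = n!/s^(n+1), so L{t^7} = 5040/s^8. Then L{12·t^7} = 12·5040/s^8 = 60480/s^8

Final answer: 60480/s^8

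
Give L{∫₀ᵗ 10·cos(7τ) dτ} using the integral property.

L{∫₀ᵗ f(τ)dτ} = F(s)/s with F(s) = 10s/(s² + 49), so the result is (10s/(s² + 49))/s = 10/(s² + 49)

Final answer: 10/(s² + 49)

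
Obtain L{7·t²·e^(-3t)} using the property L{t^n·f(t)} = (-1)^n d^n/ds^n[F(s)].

L{e^(-3t)} = 1/(s+3). d/ds[1/(s+3)] = -1/(s+3)². d²/ds²[1/(s+3)] = 2/(s+3)³. So L{t²·e^(-3t)} = (-1)² · 2/(s+3)³ = 2/(s+3)³. Then L{7·t²·e^(-3t)} = 7·2/(s+3)³ = 14/(s+3)³

Final answer: 14/(s+3)³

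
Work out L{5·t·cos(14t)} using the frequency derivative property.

L{cos(14t)} = s/(s² + 196). Derivative: d/ds[s/(s² + 196)] = [(s² + 196) - s·2s]/(s² + 196)² = (196 - s²)/(s² + 196)². So L{t·cos(14t)} = -F'(s) = (s² - 196)/(s² + 196)². Then L{5·t·cos(14t)} = 5·(s² - 196)/(s² + 196)²

Final answer: 5·(s² - 196)/(s² + 196)²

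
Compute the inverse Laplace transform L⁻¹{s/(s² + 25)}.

L⁻¹{s/(s² + 25)} = cos(5t)

Final answer: cos(5t)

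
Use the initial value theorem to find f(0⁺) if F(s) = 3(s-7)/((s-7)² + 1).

f(0⁺) = lim_{s→∞} sF(s) = lim_{s→∞} 3s(s-7)/((s-7)² + 1) = 3

Final answer: 3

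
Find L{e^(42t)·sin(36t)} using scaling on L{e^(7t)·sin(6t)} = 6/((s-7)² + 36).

Scaling with a=6: L{e^(42t)·sin(36t)} = (1/6) · 6/((s/6-7)² + 36). Simplifying: 36/((s-42)² + 1296)

Final answer: 36/((s-42)² + 1296)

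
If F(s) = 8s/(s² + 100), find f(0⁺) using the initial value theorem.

f(0⁺) = lim_{s→∞} s·8s/(s² + 100) = lim_{s→∞} 8s²/(s² + 100) = 8

Final answer: 8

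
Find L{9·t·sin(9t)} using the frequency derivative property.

L{sin(9t)} = 9/(s² + 81). By L{t·f(t)} = -F'(s): -d/ds[9/(s² + 81)] = -(9)·(-2s)/(s² + 81)² = 18s/(s² + 81)². Then L{9·t·sin(9t)} = 9·18s/(s² + 81)² = 162s/(s² + 81)²

Final answer: 162s/(s² + 81)²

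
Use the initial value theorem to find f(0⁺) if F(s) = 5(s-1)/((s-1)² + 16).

f(0⁺) = lim_{s→∞} sF(s) = lim_{s→∞} 5s(s-1)/((s-1)² + 16) = 5

Final answer: 5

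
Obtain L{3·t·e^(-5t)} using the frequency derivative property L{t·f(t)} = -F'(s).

L{e^(-5t)} = 1/(s+5). By frequency derivative: L{t·e^(-5t)} = -d/ds[1/(s+5)] = -(-1)/(s+5)² = 1/(s+5)². Then L{3·t·e^(-5t)} = 3·1/(s+5)² = 3/(s+5)²

Final answer: 3/(s+5)²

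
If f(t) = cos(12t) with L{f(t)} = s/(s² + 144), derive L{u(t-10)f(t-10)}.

Time shift theorem: L{u(t-a)f(t-a)} = e^(-as)F(s). Here a=10, F(s) = s/(s² + 144), so L{u(t-10)f(t-10)} = e^(-10s)·s/(s² + 144)

Final answer: e^(-10s)·s/(s² + 144)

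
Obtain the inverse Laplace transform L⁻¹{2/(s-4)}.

L⁻¹{1/(s-a)} = e^(at), so L⁻¹{1/(s-4)} = e^(4t), and L⁻¹{2/(s-4)} = 2·e^(4t)

Final answer: 2·e^(4t)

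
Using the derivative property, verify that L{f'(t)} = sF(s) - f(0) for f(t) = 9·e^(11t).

f'(t) = 99e^(11t). Direct: L{f'(t)} = 99/(s-11). Property: s·9/(s-11) - 9 = (9s - 9(s-11))/(s-11) = 99/(s-11). ✓

Final answer: 99/(s-11)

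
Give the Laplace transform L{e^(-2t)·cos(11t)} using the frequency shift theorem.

Frequency shift: L{e^(at)f(t)} = F(s-a). L{e^(-2t)·cos(11t)} = (s+2)/((s+2)² + 121)

Final answer: (s+2)/((s+2)² + 121)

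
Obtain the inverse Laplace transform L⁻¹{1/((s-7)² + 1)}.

Using frequency shift, L⁻¹{1/((s-7)² + 1)} = e^(7t)·sin(t)

Final answer: e^(7t)·sin(t)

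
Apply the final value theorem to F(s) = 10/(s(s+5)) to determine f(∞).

f(∞) = lim_{s→0} s·10/(s(s+5)) = lim_{s→0} 10/(s+5) = 10/5 = 2

Final answer: 2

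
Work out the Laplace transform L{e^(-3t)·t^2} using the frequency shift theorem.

L{e^(at)·t^n} = n!/(s-a)^(n+1), so L{e^(-3t)·t^2} = 2/(s+3)^3

Final answer: 2/(s+3)^3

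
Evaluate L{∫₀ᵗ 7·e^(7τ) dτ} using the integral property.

L{∫₀ᵗ f(τ)dτ} = F(s)/s with F(s) = 7/(s-7), so L{∫₀ᵗ 7·e^(7τ) dτ} = 7/(s(s-7))

Final answer: 7/(s(s-7))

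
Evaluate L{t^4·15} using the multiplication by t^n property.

L{15} = 15/s. d^1/ds^1[1/s] = -1/s². d^2/ds^2[1/s] = 2/s^3. d^3/ds^3[1/s] = -6/s^4. d^4/ds^4[1/s] = 24/s^5. So L{t^4} = (-1)^{4}·24/s^5 = 24/s^5. Then L{t^4·15} = 15·24/s^5 = 360/s^5

Final answer: 360/s^5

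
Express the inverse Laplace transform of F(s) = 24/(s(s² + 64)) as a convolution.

24/(s(s² + 64)) = (1/s)·(24/(s² + 64)) = L{1}·L{3·sin(8t)}. So f(t) = 1*(3·sin(8t)) = ∫₀ᵗ 3·sin(8τ) dτ

Final answer: ∫₀ᵗ 3·sin(8τ) dτ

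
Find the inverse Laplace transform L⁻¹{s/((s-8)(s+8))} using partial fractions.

Using partial fractions, f(t) = (8e^(8t) + 8e^(-8t))/16

Final answer: (8e^(8t) + 8e^(-8t))/16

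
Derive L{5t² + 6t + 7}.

L{5t² + 6t + 7} = 5·2/s³ + 6/s² + 7/s = 10/s³ + 6/s² + 7/s

Final answer: 10/s³ + 6/s² + 7/s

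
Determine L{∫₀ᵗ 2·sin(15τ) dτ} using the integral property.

L{∫₀ᵗ f(τ)dτ} = F(s)/s with F(s) = 30/(s² + 225), so the result is (30/(s² + 225))/s = 30/(s(s² + 225))

Final answer: 30/(s(s² + 225))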